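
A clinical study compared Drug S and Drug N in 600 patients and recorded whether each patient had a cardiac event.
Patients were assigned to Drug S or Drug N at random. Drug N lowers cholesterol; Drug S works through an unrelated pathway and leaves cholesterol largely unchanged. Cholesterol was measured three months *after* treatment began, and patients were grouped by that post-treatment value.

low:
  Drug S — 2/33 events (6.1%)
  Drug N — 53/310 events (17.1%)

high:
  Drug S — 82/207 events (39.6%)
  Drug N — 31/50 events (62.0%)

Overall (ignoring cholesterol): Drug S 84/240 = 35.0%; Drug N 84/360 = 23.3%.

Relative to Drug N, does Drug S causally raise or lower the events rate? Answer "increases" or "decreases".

increases

Within every cholesterol level Drug S has the lower rate, yet pooled Drug N does — Simpson's reversal.
Stratifying would compare drugs among patients the drugs themselves sorted into cholesterol groups — a form of selection on an intermediate. The unconditioned pooled rates give the total causal effect.
Pooled: Drug S 35.0% vs Drug N 23.3%; Drug N is lower overall.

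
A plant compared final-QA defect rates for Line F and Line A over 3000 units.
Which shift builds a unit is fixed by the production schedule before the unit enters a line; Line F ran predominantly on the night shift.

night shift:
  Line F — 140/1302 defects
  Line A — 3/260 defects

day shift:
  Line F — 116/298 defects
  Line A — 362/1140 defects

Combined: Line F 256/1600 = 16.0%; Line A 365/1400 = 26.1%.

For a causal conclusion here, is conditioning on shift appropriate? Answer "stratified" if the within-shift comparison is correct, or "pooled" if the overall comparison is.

Nothing the line does changes shift; the imbalance is an allocation artefact. With shift also predicting the outcome, the pooled figure is confounded, and the within-stratum comparison is the causal one.
Within each level — night shift: 10.8% vs 1.2%; day shift: 38.9% vs 31.8% — Line A is lower every time.

stratified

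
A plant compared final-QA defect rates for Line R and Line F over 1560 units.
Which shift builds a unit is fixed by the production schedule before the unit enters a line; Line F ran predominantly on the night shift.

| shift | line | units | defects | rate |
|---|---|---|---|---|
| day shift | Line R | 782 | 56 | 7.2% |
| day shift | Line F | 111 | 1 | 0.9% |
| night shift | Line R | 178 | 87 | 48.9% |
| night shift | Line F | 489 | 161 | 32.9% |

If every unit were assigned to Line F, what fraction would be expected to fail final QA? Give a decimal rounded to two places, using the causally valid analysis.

Line F is lower inside every shift stratum but Line R is lower in aggregate. Whether to stratify depends on how shift relates to the line.
Since shift is a pre-existing factor (not a product of the line) and it affects the outcome on its own, it is a confounder. The stratified rates, not the pooled rate, identify the causal effect.
Standardising Line F to the population shift mix: 0.572·1/111 + 0.428·161/489 = 0.146.

0.15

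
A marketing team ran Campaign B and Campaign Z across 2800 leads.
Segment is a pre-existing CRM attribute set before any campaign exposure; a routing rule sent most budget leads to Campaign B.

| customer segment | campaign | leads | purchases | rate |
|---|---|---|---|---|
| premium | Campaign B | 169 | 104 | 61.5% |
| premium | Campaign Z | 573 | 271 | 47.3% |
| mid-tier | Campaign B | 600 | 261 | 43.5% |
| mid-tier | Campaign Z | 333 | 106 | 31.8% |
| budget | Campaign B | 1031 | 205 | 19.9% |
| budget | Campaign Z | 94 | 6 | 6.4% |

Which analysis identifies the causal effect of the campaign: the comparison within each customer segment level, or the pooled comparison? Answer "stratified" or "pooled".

stratified

The stratified and pooled comparisons disagree (Campaign B wins within each customer segment; Campaign Z wins overall), so the answer turns on the causal role of customer segment.
Since customer segment is a pre-existing factor (not a product of the campaign) and it affects the outcome on its own, it is a confounder. The stratified rates, not the pooled rate, identify the causal effect.
Within each level — premium: 61.5% vs 47.3%; mid-tier: 43.5% vs 31.8%; budget: 19.9% vs 6.4% — Campaign B is higher every time.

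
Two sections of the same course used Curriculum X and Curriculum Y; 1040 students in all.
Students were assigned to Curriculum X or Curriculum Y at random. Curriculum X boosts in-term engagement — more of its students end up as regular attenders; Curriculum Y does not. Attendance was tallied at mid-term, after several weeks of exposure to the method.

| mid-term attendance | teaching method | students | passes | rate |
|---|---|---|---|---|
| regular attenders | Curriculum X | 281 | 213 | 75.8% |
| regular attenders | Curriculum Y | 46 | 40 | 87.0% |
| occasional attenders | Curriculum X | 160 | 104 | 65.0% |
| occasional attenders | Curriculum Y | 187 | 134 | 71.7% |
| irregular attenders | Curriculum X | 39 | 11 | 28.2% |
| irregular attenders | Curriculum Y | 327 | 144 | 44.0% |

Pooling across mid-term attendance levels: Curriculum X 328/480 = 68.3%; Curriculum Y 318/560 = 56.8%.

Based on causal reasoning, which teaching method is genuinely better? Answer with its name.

Mid-term attendance is downstream of the teaching method. One should not condition on a consequence of treatment, so the overall rates are the right comparison.
Pooled: Curriculum X 68.3% vs Curriculum Y 56.8%; Curriculum X is higher overall.

Curriculum X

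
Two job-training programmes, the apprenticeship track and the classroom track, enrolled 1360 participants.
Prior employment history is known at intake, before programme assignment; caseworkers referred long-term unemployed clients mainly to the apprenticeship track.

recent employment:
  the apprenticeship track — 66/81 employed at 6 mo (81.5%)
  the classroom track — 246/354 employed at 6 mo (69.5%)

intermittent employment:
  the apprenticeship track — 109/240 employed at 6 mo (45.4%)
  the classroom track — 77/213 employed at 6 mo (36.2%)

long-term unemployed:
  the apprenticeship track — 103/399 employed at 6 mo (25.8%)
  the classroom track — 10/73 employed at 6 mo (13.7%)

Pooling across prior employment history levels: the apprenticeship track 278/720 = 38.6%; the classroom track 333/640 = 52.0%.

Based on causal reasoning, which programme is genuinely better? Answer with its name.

the apprenticeship track is higher inside every prior employment history stratum but the classroom track is higher in aggregate. Whether to stratify depends on how prior employment history relates to the programme.
Nothing the programme does changes prior employment history; the imbalance is an allocation artefact. With prior employment history also predicting the outcome, the pooled figure is confounded, and the within-stratum comparison is the causal one.
Within each level — recent employment: 81.5% vs 69.5%; intermittent employment: 45.4% vs 36.2%; long-term unemployed: 25.8% vs 13.7% — the apprenticeship track is higher every time.

the apprenticeship track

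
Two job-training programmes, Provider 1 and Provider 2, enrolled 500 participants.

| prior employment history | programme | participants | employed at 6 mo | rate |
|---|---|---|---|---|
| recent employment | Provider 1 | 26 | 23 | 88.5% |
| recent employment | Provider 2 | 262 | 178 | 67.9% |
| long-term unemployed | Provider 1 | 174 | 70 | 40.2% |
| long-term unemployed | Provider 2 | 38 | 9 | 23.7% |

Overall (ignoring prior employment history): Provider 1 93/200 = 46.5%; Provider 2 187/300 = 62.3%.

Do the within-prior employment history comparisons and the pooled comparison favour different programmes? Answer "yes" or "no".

yes

Within each prior employment history level (recent employment 88.5% vs 67.9%; long-term unemployed 40.2% vs 23.7%), Provider 1 has the higher rate every time. Pooled: 46.5% vs 62.3% — Provider 2 has the higher rate overall. The two comparisons disagree.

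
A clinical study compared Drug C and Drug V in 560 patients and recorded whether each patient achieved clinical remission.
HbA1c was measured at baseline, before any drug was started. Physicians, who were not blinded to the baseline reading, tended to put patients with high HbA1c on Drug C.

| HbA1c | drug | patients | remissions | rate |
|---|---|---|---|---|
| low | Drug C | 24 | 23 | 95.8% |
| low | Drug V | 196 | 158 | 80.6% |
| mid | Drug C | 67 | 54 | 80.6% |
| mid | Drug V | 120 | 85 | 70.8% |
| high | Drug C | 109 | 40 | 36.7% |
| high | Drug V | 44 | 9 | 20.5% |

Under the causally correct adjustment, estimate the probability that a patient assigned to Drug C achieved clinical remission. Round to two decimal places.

HbA1c differs across drugs for reasons unrelated to any effect of the drug itself, and it separately predicts the outcome — a classic confounder. We must compare within HbA1c levels.
Standardising Drug C to the population HbA1c mix: 0.393·23/24 + 0.334·54/67 + 0.273·40/109 = 0.746.

0.75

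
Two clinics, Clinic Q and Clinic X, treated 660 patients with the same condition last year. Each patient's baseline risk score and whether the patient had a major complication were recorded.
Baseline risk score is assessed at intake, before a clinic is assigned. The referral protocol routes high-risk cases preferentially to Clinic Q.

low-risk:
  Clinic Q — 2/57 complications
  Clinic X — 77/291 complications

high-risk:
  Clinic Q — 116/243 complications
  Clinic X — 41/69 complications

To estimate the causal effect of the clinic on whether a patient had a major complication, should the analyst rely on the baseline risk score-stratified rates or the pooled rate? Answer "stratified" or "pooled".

stratified

Within every baseline risk score level Clinic Q has the lower rate, yet pooled Clinic X does — Simpson's reversal.
Since baseline risk score is a pre-existing factor (not a product of the clinic) and it affects the outcome on its own, it is a confounder. The stratified rates, not the pooled rate, identify the causal effect.
Within each level — low-risk: 3.5% vs 26.5%; high-risk: 47.7% vs 59.4% — Clinic Q is lower every time.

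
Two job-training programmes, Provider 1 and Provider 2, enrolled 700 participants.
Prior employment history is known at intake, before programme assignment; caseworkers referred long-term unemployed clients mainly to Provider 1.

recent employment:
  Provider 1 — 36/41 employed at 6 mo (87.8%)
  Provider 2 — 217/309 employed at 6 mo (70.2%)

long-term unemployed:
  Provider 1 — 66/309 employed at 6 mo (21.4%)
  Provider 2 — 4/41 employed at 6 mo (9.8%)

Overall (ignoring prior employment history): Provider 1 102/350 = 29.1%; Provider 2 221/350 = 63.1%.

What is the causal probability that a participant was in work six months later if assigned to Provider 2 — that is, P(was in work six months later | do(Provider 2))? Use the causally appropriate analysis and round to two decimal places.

Within every prior employment history level Provider 1 has the higher rate, yet pooled Provider 2 does — Simpson's reversal.
Prior employment history is set before the programme has any effect — it is not caused by the programme — and it independently drives the outcome. That makes it a confounder, so the causal comparison is within prior employment history levels.
Standardising Provider 2 to the population prior employment history mix: 0.500·217/309 + 0.500·4/41 = 0.400.

0.40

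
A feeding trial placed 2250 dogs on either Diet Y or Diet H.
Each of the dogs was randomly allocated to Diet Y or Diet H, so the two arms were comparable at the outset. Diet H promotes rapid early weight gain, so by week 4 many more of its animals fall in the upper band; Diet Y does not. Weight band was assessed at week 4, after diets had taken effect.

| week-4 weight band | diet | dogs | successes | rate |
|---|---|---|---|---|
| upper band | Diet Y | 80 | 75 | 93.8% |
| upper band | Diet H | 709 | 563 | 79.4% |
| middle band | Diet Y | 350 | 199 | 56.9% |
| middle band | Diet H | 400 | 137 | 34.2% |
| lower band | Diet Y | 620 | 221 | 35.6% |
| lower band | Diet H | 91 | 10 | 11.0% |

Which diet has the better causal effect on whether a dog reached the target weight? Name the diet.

Diet H

The distribution of week-4 weight band is itself part of what the diet does — it is an intermediate outcome. Holding it fixed would remove that part of the effect; the total effect is the pooled difference.
Pooled: Diet Y 47.1% vs Diet H 59.2%; Diet H is higher overall.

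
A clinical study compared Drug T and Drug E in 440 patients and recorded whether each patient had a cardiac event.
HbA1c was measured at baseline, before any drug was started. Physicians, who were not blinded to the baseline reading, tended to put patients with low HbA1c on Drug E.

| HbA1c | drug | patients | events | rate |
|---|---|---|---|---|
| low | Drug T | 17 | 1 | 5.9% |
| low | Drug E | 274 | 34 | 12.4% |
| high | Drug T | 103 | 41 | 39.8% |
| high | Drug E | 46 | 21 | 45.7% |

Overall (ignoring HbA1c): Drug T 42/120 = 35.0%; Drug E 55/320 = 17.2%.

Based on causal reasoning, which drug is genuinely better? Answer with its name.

HbA1c satisfies the back-door criterion: it is not a descendant of the drug, and it blocks the spurious path from drug to outcome. Adjusting for it (i.e., using the within-HbA1c rates) gives the causal effect.
Within each level — low: 5.9% vs 12.4%; high: 39.8% vs 45.7% — Drug T is lower every time.

Drug T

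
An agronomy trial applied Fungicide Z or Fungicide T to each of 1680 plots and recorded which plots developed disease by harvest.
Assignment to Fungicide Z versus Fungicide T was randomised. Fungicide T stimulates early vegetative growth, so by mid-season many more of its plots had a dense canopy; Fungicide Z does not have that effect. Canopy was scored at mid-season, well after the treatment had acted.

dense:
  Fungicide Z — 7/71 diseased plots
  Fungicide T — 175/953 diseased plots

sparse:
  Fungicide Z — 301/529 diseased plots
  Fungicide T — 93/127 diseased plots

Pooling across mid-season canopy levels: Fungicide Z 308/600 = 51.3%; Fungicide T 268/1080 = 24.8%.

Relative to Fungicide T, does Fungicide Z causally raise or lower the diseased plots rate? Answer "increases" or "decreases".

The stratified and pooled comparisons disagree (Fungicide Z wins within each mid-season canopy; Fungicide T wins overall), so the answer turns on the causal role of mid-season canopy.
Mid-season canopy is recorded after the fungicide and is itself shifted by it — it sits on the causal path from fungicide to outcome. Conditioning on a mediator would strip out part of the effect we want; the pooled comparison gives the total causal effect.
Pooled: Fungicide Z 51.3% vs Fungicide T 24.8%; Fungicide T is lower overall.

increases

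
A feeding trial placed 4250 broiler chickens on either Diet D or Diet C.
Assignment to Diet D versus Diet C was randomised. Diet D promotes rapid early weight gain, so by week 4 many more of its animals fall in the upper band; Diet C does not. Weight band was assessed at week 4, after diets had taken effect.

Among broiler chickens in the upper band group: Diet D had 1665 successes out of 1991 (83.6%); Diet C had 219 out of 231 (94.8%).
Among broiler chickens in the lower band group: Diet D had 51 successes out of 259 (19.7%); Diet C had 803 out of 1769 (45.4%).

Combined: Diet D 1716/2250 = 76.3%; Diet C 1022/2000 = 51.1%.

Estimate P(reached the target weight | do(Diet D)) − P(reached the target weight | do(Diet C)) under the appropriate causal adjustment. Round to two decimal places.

+0.25

Within every week-4 weight band level Diet C has the higher rate, yet pooled Diet D does — Simpson's reversal.
Week-4 weight band is downstream of the diet. One should not condition on a consequence of treatment, so the overall rates are the right comparison.
The causal difference is the pooled difference: 0.763 − 0.511 = +0.252.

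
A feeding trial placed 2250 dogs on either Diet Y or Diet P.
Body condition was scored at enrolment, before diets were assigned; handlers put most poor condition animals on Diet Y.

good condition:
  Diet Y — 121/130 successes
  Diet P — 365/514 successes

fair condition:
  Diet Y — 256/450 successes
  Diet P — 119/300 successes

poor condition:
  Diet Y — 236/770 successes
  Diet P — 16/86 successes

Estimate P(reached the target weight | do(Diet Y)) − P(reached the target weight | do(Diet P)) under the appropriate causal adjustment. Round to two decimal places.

Starting body condition is set before the diet has any effect — it is not caused by the diet — and it independently drives the outcome. That makes it a confounder, so the causal comparison is within starting body condition levels.
Adjusting over the population distribution of starting body condition: 0.286·(0.931−0.710) + 0.333·(0.569−0.397) + 0.380·(0.306−0.186) = +0.166.

+0.17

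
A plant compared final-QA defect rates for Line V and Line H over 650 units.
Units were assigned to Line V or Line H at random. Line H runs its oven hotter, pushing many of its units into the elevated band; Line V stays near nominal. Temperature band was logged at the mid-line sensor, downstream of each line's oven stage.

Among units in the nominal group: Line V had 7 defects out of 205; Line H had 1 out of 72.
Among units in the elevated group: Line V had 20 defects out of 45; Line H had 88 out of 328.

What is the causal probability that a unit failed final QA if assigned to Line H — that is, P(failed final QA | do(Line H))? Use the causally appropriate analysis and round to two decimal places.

The in-process temperature band-specific comparison favours Line H throughout, but the pooled figures favour Line V. The question is whether to condition on in-process temperature band.
Because the line influences in-process temperature band, in-process temperature band is a post-treatment mediator, not a confounder. Stratifying on it would bias the estimate; the causal effect is the crude pooled difference.
So P(outcome | do(Line H)) is just the pooled rate for Line H: 89/400 = 0.223.

0.22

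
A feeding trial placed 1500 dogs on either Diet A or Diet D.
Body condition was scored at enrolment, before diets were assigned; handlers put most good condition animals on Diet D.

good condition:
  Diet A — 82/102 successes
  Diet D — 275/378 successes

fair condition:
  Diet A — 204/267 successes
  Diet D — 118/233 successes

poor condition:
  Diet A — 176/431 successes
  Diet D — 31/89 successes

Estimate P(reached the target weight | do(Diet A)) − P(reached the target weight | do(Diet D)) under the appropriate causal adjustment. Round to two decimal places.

+0.13

The stratified and pooled comparisons disagree (Diet A wins within each starting body condition; Diet D wins overall), so the answer turns on the causal role of starting body condition.
The imbalance in starting body condition arose from how dogs were allocated, not from anything the diet did; and starting body condition independently affects the outcome. The pooled gap is confounded — condition on starting body condition.
Adjusting over the population distribution of starting body condition: 0.320·(0.804−0.728) + 0.333·(0.764−0.506) + 0.347·(0.408−0.348) = +0.131.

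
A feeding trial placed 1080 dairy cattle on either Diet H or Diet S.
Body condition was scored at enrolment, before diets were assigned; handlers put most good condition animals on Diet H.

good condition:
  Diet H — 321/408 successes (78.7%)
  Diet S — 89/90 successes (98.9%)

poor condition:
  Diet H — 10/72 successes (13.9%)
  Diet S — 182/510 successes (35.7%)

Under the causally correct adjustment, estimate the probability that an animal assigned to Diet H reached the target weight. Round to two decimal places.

0.44

Starting body condition is set before the diet has any effect — it is not caused by the diet — and it independently drives the outcome. That makes it a confounder, so the causal comparison is within starting body condition levels.
Standardising Diet H to the population starting body condition mix: 0.461·321/408 + 0.539·10/72 = 0.438.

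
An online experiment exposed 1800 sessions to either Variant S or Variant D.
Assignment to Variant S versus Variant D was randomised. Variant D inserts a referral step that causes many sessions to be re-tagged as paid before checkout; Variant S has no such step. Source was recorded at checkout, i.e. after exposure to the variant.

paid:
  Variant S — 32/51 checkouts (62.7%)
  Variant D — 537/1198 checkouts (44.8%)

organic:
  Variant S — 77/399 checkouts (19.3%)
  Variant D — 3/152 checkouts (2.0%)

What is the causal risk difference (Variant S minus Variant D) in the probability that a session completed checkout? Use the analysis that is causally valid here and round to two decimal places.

The stratified and pooled comparisons disagree (Variant S wins within each traffic source; Variant D wins overall), so the answer turns on the causal role of traffic source.
The distribution of traffic source is itself part of what the variant does — it is an intermediate outcome. Holding it fixed would remove that part of the effect; the total effect is the pooled difference.
The causal difference is the pooled difference: 0.242 − 0.400 = -0.158.

-0.16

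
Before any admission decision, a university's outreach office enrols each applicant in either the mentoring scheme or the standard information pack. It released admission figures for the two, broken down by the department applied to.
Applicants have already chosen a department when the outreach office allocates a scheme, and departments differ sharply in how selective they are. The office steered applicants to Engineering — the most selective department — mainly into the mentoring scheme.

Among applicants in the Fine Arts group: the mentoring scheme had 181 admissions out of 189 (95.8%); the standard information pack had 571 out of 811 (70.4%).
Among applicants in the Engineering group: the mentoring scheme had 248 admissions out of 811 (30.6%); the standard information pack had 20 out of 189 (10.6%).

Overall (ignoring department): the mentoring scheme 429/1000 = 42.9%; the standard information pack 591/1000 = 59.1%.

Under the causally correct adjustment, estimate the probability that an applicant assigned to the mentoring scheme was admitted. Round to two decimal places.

0.63

Department is set before the outreach scheme has any effect — it is not caused by the outreach scheme — and it independently drives the outcome. That makes it a confounder, so the causal comparison is within department levels.
Standardising the mentoring scheme to the population department mix: 0.500·181/189 + 0.500·248/811 = 0.632.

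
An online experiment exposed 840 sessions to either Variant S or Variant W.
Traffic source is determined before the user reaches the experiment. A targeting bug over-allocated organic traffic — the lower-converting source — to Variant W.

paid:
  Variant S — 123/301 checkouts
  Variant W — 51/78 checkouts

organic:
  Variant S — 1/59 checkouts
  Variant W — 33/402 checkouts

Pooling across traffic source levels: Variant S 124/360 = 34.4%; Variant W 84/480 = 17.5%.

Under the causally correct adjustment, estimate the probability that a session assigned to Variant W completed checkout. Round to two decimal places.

0.34

Variant W is higher inside every traffic source stratum but Variant S is higher in aggregate. Whether to stratify depends on how traffic source relates to the variant.
Traffic source differs across variants for reasons unrelated to any effect of the variant itself, and it separately predicts the outcome — a classic confounder. We must compare within traffic source levels.
Standardising Variant W to the population traffic source mix: 0.451·51/78 + 0.549·33/402 = 0.340.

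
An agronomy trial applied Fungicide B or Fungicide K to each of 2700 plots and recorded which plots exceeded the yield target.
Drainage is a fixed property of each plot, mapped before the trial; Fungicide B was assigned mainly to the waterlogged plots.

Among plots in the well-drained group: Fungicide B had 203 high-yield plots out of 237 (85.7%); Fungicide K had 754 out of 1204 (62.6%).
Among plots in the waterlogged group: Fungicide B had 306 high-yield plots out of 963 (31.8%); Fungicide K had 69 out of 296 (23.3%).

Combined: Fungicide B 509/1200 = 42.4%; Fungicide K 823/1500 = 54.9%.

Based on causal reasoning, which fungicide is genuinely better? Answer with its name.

The imbalance in field drainage arose from how plots were allocated, not from anything the fungicide did; and field drainage independently affects the outcome. The pooled gap is confounded — condition on field drainage.
Within each level — well-drained: 85.7% vs 62.6%; waterlogged: 31.8% vs 23.3% — Fungicide B is higher every time.

Fungicide B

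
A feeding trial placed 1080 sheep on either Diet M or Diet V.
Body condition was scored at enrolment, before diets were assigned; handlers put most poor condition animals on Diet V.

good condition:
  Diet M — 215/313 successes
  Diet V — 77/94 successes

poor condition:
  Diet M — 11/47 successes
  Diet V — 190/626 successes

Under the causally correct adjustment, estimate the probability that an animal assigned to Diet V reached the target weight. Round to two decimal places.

Within every starting body condition level Diet V has the higher rate, yet pooled Diet M does — Simpson's reversal.
Starting body condition is set before the diet has any effect — it is not caused by the diet — and it independently drives the outcome. That makes it a confounder, so the causal comparison is within starting body condition levels.
Standardising Diet V to the population starting body condition mix: 0.377·77/94 + 0.623·190/626 = 0.498.

0.50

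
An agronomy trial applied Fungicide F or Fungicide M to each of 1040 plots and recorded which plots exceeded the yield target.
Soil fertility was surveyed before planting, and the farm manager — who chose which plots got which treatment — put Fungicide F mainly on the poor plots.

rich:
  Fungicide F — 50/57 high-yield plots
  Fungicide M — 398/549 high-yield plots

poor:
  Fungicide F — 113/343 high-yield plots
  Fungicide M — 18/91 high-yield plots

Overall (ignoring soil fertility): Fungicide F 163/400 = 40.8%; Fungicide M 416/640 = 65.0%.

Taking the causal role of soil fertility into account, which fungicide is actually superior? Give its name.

Fungicide F is higher inside every soil fertility stratum but Fungicide M is higher in aggregate. Whether to stratify depends on how soil fertility relates to the fungicide.
Here soil fertility is a common cause — it drives both which fungicide a case falls under and the outcome. The crude comparison mixes populations; the stratum-specific rates are the causally relevant ones.
Within each level — rich: 87.7% vs 72.5%; poor: 32.9% vs 19.8% — Fungicide F is higher every time.

Fungicide F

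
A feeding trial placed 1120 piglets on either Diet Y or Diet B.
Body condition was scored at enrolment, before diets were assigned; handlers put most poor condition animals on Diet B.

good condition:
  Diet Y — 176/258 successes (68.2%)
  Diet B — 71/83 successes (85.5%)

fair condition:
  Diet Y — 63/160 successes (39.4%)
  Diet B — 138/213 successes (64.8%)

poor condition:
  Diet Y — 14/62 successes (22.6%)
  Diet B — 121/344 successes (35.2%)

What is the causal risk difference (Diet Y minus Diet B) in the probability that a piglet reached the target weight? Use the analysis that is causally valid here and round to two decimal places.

-0.18

The stratified and pooled comparisons disagree (Diet B wins within each starting body condition; Diet Y wins overall), so the answer turns on the causal role of starting body condition.
Starting body condition differs across diets for reasons unrelated to any effect of the diet itself, and it separately predicts the outcome — a classic confounder. We must compare within starting body condition levels.
Adjusting over the population distribution of starting body condition: 0.304·(0.682−0.855) + 0.333·(0.394−0.648) + 0.362·(0.226−0.352) = -0.183.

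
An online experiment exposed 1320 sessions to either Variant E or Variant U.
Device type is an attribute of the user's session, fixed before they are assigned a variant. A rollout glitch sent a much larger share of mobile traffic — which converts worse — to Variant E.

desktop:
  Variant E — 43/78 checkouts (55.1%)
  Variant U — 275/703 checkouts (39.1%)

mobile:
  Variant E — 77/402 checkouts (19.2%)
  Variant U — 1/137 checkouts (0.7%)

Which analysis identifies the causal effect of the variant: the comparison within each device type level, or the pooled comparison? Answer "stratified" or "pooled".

stratified

Here device type is a common cause — it drives both which variant a case falls under and the outcome. The crude comparison mixes populations; the stratum-specific rates are the causally relevant ones.
Within each level — desktop: 55.1% vs 39.1%; mobile: 19.2% vs 0.7% — Variant E is higher every time.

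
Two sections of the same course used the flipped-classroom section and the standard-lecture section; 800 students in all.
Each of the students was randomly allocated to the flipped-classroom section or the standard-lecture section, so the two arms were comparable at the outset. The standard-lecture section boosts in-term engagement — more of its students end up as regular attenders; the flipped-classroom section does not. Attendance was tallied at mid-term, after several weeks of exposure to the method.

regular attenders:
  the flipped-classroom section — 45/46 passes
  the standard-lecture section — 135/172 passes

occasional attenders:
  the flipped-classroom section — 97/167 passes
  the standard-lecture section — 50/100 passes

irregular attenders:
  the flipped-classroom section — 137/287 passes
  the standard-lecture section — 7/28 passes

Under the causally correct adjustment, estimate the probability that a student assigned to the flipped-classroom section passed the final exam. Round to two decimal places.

0.56

Because the teaching method influences mid-term attendance, mid-term attendance is a post-treatment mediator, not a confounder. Stratifying on it would bias the estimate; the causal effect is the crude pooled difference.
So P(outcome | do(the flipped-classroom section)) is just the pooled rate for the flipped-classroom section: 279/500 = 0.558.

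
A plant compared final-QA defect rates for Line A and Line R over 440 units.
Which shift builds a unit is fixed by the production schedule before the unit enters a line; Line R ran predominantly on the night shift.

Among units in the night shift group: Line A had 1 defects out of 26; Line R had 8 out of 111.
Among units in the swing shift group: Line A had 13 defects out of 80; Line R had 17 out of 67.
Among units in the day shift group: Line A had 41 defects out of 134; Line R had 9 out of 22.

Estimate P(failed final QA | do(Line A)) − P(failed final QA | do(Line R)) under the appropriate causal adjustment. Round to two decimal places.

-0.08

Here shift is a common cause — it drives both which line a case falls under and the outcome. The crude comparison mixes populations; the stratum-specific rates are the causally relevant ones.
Adjusting over the population distribution of shift: 0.311·(0.038−0.072) + 0.334·(0.163−0.254) + 0.355·(0.306−0.409) = -0.078.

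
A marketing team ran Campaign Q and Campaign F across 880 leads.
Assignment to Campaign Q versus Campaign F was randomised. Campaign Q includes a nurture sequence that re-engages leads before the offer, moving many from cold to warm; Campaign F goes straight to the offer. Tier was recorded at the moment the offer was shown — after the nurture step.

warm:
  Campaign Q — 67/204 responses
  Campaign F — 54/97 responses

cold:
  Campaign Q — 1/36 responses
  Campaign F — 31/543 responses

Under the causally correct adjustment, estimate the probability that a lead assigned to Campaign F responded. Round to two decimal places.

Because the campaign influences engagement tier, engagement tier is a post-treatment mediator, not a confounder. Stratifying on it would bias the estimate; the causal effect is the crude pooled difference.
So P(outcome | do(Campaign F)) is just the pooled rate for Campaign F: 85/640 = 0.133.

0.13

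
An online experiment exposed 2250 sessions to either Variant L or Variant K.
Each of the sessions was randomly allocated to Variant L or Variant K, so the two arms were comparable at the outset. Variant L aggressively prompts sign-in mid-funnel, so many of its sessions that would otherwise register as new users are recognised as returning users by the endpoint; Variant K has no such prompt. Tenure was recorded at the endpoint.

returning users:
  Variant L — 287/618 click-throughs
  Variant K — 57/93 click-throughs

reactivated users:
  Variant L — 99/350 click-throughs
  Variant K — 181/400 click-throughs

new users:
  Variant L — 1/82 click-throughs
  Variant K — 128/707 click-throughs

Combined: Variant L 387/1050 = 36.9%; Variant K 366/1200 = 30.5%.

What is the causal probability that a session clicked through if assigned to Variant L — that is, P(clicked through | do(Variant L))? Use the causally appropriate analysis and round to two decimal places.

The stratified and pooled comparisons disagree (Variant K wins within each user tenure; Variant L wins overall), so the answer turns on the causal role of user tenure.
User tenure is downstream of the variant. One should not condition on a consequence of treatment, so the overall rates are the right comparison.
So P(outcome | do(Variant L)) is just the pooled rate for Variant L: 387/1050 = 0.369.

0.37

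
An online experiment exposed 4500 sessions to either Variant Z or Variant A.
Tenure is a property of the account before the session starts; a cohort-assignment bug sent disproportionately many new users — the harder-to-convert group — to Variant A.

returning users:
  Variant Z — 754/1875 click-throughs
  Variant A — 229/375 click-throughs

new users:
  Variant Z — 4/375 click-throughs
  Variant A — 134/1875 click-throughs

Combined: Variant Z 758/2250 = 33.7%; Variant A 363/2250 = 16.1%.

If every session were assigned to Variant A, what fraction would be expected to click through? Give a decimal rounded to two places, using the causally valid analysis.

The stratified and pooled comparisons disagree (Variant A wins within each user tenure; Variant Z wins overall), so the answer turns on the causal role of user tenure.
User tenure differs across variants for reasons unrelated to any effect of the variant itself, and it separately predicts the outcome — a classic confounder. We must compare within user tenure levels.
Standardising Variant A to the population user tenure mix: 0.500·229/375 + 0.500·134/1875 = 0.341.

0.34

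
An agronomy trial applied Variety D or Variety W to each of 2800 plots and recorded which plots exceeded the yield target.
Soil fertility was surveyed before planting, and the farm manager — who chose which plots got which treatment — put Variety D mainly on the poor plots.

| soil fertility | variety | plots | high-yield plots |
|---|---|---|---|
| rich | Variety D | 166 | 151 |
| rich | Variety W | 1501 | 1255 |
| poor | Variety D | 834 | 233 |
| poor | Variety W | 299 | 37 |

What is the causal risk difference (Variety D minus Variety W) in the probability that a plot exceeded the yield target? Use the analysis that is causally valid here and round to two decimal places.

Soil fertility is set before the variety has any effect — it is not caused by the variety — and it independently drives the outcome. That makes it a confounder, so the causal comparison is within soil fertility levels.
Adjusting over the population distribution of soil fertility: 0.595·(0.910−0.836) + 0.405·(0.279−0.124) = +0.107.

+0.11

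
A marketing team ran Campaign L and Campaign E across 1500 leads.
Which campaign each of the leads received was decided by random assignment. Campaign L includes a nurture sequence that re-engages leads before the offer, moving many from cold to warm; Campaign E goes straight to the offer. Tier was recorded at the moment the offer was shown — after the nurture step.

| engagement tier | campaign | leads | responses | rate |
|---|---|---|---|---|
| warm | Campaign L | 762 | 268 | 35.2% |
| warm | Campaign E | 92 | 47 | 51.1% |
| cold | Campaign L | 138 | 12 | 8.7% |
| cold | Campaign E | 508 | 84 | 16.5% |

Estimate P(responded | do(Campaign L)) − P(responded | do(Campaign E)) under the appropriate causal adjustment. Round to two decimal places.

+0.09

Campaign E is higher inside every engagement tier stratum but Campaign L is higher in aggregate. Whether to stratify depends on how engagement tier relates to the campaign.
Engagement tier is recorded after the campaign and is itself shifted by it — it sits on the causal path from campaign to outcome. Conditioning on a mediator would strip out part of the effect we want; the pooled comparison gives the total causal effect.
The causal difference is the pooled difference: 0.311 − 0.218 = +0.093.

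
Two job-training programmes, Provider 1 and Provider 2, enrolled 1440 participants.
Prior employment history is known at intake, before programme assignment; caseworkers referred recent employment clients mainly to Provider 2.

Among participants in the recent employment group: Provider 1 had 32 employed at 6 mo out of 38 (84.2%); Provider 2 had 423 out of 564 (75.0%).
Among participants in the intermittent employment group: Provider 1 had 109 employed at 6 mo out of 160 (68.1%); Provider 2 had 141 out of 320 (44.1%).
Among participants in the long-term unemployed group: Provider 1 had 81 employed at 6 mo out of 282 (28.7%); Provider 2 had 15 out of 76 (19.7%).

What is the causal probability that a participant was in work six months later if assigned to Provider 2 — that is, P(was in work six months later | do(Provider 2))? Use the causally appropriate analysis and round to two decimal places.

0.51

The stratified and pooled comparisons disagree (Provider 1 wins within each prior employment history; Provider 2 wins overall), so the answer turns on the causal role of prior employment history.
The imbalance in prior employment history arose from how participants were allocated, not from anything the programme did; and prior employment history independently affects the outcome. The pooled gap is confounded — condition on prior employment history.
Standardising Provider 2 to the population prior employment history mix: 0.418·423/564 + 0.333·141/320 + 0.249·15/76 = 0.509.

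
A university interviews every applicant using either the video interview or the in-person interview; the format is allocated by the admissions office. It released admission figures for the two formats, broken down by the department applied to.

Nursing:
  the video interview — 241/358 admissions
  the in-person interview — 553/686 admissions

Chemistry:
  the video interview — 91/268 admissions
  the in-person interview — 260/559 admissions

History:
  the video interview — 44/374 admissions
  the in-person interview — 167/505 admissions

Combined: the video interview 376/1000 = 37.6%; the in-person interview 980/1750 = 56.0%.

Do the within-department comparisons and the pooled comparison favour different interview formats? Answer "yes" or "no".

Within each department level (Nursing 67.3% vs 80.6%; Chemistry 34.0% vs 46.5%; History 11.8% vs 33.1%), the in-person interview has the higher rate every time. Pooled: 37.6% vs 56.0% — the in-person interview has the higher rate overall. They agree.

no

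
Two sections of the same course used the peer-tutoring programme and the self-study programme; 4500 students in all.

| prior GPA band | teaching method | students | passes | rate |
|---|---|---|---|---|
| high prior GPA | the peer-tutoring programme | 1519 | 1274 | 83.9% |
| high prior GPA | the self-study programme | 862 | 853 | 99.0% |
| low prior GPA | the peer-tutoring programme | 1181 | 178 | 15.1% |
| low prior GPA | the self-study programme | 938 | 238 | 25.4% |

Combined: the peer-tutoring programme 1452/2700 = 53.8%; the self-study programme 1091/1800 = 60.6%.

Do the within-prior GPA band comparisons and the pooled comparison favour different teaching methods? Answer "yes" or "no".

no

Within each prior GPA band level (high prior GPA 83.9% vs 99.0%; low prior GPA 15.1% vs 25.4%), the self-study programme has the higher rate every time. Pooled: 53.8% vs 60.6% — the self-study programme has the higher rate overall. They agree.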